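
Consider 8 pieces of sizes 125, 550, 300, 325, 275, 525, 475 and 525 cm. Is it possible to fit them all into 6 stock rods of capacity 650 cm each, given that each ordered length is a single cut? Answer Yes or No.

A valid assignment using 6 stock rods:
  stock rod 1: 550 = 550
  stock rod 2: 525 + 125 = 650
  stock rod 3: 525 = 525
  stock rod 4: 475 = 475
  stock rod 5: 325 + 300 = 625
  stock rod 6: 275 = 275
Every load is within 650 cm, so 6 stock rods suffice.

Yes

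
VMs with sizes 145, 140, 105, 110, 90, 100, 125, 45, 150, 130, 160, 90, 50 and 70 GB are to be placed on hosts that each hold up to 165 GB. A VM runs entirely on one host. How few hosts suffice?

Total = 160 + 150 + 145 + 140 + 130 + 125 + 110 + 105 + 100 + 90 + 90 + 70 + 50 + 45 = 1510 GB.
Lower bound: ⌈1510/165⌉ = 10 hosts.
Also, 11 VMs each exceed 165/2 GB, and no two of those can share a host, so at least 11 hosts are needed.
A packing using 11 hosts:
  host 1: 160 = 160
  host 2: 150 = 150
  host 3: 145 = 145
  host 4: 140 = 140
  host 5: 130 = 130
  host 6: 125 = 125
  host 7: 110 + 50 = 160
  host 8: 105 + 45 = 150
  host 9: 100 = 100
  host 10: 90 + 70 = 160
  host 11: 90 = 90
This matches the lower bound, so 11 is optimal.

11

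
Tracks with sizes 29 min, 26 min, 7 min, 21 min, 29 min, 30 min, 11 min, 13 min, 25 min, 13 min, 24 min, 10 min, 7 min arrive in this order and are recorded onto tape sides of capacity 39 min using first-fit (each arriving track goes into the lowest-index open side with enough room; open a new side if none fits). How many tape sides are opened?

  29 → side 1 (new)  [load 29/39]
  26 → side 2 (new)  [load 26/39]
  7 → side 1  [load 36/39]
  21 → side 3 (new)  [load 21/39]
  29 → side 4 (new)  [load 29/39]
  30 → side 5 (new)  [load 30/39]
  11 → side 2  [load 37/39]
  13 → side 3  [load 34/39]
  25 → side 6 (new)  [load 25/39]
  13 → side 6  [load 38/39]
  24 → side 7 (new)  [load 24/39]
  10 → side 4  [load 39/39]
  7 → side 5  [load 37/39]
7 tape sides opened.

7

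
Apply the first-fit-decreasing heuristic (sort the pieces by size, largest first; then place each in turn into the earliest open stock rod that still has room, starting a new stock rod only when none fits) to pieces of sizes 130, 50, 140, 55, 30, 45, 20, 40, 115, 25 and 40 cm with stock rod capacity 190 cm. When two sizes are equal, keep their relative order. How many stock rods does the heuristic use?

4

Sorted descending: 140, 130, 115, 55, 50, 45, 40, 40, 30, 25, 20.
  140 → stock rod 1 (new)  [load 140/190]
  130 → stock rod 2 (new)  [load 130/190]
  115 → stock rod 3 (new)  [load 115/190]
  55 → stock rod 2  [load 185/190]
  50 → stock rod 1  [load 190/190]
  45 → stock rod 3  [load 160/190]
  40 → stock rod 4 (new)  [load 40/190]
  40 → stock rod 4  [load 80/190]
  30 → stock rod 3  [load 190/190]
  25 → stock rod 4  [load 105/190]
  20 → stock rod 4  [load 125/190]
4 stock rods opened.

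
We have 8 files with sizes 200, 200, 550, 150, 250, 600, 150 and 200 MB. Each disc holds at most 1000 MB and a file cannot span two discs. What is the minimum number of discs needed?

3

Total = 600 + 550 + 250 + 200 + 200 + 200 + 150 + 150 = 2300 MB.
Lower bound: ⌈2300/1000⌉ = 3 discs.
A packing using 3 discs:
  disc 1: 600 + 250 + 150 = 1000
  disc 2: 550 + 200 + 200 = 950
  disc 3: 200 + 150 = 350
This matches the lower bound, so 3 is optimal.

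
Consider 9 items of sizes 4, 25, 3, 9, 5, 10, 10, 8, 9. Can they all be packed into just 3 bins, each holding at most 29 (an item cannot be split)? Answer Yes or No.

Yes

A valid assignment using 3 bins:
  bin 1: 25 + 4 = 29
  bin 2: 10 + 10 + 9 = 29
  bin 3: 9 + 8 + 5 + 3 = 25
Every load is within 29, so 3 bins suffice.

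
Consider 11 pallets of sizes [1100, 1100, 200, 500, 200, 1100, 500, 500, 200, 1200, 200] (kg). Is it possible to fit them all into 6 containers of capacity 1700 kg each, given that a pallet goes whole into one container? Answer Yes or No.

Yes

A valid assignment using 5 containers:
  container 1: 1200 + 500 = 1700
  container 2: 1100 + 500 = 1600
  container 3: 1100 + 500 = 1600
  container 4: 1100 + 200 + 200 + 200 = 1700
  container 5: 200 = 200
That uses only 5 ≤ 6, so 6 containers are enough.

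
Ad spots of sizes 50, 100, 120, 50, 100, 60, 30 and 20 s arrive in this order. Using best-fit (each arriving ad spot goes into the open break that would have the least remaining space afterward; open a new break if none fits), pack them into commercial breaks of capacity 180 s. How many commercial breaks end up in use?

  50 → break 1 (new)  [load 50/180]
  100 → break 1  [load 150/180]
  120 → break 2 (new)  [load 120/180]
  50 → break 2  [load 170/180]
  100 → break 3 (new)  [load 100/180]
  60 → break 3  [load 160/180]
  30 → break 1  [load 180/180]
  20 → break 3  [load 180/180]
3 commercial breaks opened.

3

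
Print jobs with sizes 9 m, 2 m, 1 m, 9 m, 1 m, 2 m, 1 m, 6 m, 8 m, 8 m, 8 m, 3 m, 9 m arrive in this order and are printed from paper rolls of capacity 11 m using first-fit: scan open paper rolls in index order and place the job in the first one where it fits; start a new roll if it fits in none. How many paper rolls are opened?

7

  9 → roll 1 (new)  [load 9/11]
  2 → roll 1  [load 11/11]
  1 → roll 2 (new)  [load 1/11]
  9 → roll 2  [load 10/11]
  1 → roll 2  [load 11/11]
  2 → roll 3 (new)  [load 2/11]
  1 → roll 3  [load 3/11]
  6 → roll 3  [load 9/11]
  8 → roll 4 (new)  [load 8/11]
  8 → roll 5 (new)  [load 8/11]
  8 → roll 6 (new)  [load 8/11]
  3 → roll 4  [load 11/11]
  9 → roll 7 (new)  [load 9/11]
7 paper rolls opened.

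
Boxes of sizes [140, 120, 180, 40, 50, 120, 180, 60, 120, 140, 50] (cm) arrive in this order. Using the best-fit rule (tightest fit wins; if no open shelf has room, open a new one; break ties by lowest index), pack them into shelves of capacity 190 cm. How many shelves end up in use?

7

  140 → shelf 1 (new)  [load 140/190]
  120 → shelf 2 (new)  [load 120/190]
  180 → shelf 3 (new)  [load 180/190]
  40 → shelf 1  [load 180/190]
  50 → shelf 2  [load 170/190]
  120 → shelf 4 (new)  [load 120/190]
  180 → shelf 5 (new)  [load 180/190]
  60 → shelf 4  [load 180/190]
  120 → shelf 6 (new)  [load 120/190]
  140 → shelf 7 (new)  [load 140/190]
  50 → shelf 7  [load 190/190]
7 shelves opened.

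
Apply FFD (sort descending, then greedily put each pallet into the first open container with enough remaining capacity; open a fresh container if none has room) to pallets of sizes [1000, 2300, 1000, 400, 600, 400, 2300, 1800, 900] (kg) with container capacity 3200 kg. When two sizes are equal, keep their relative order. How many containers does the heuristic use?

4

Sorted descending: 2300, 2300, 1800, 1000, 1000, 900, 600, 400, 400.
  2300 → container 1 (new)  [load 2300/3200]
  2300 → container 2 (new)  [load 2300/3200]
  1800 → container 3 (new)  [load 1800/3200]
  1000 → container 3  [load 2800/3200]
  1000 → container 4 (new)  [load 1000/3200]
  900 → container 1  [load 3200/3200]
  600 → container 2  [load 2900/3200]
  400 → container 3  [load 3200/3200]
  400 → container 4  [load 1400/3200]
4 containers opened.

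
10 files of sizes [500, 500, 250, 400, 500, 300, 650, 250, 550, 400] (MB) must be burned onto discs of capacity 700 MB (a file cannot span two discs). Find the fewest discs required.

8

Total = 650 + 550 + 500 + 500 + 500 + 400 + 400 + 300 + 250 + 250 = 4300 MB.
Lower bound: ⌈4300/700⌉ = 7 discs.
A packing using 8 discs:
  disc 1: 650 = 650
  disc 2: 550 = 550
  disc 3: 500 = 500
  disc 4: 500 = 500
  disc 5: 500 = 500
  disc 6: 400 + 300 = 700
  disc 7: 400 + 250 = 650
  disc 8: 250 = 250
No arrangement into 7 discs stays within capacity, so 8 is optimal.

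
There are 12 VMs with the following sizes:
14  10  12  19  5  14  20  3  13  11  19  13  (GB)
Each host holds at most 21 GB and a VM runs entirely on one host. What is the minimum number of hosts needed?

9

Total = 20 + 19 + 19 + 14 + 14 + 13 + 13 + 12 + 11 + 10 + 5 + 3 = 153 GB.
Lower bound: ⌈153/21⌉ = 8 hosts.
Also, 9 VMs each exceed 21/2 GB, and no two of those can share a host, so at least 9 hosts are needed.
A packing using 9 hosts:
  host 1: 20 = 20
  host 2: 19 = 19
  host 3: 19 = 19
  host 4: 14 + 5 = 19
  host 5: 14 + 3 = 17
  host 6: 13 = 13
  host 7: 13 = 13
  host 8: 12 = 12
  host 9: 11 + 10 = 21
This matches the lower bound, so 9 is optimal.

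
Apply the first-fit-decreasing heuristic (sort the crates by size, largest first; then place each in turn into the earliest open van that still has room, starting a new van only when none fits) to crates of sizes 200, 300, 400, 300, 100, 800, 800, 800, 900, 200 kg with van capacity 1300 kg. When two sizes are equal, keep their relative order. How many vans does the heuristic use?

Sorted descending: 900, 800, 800, 800, 400, 300, 300, 200, 200, 100.
  900 → van 1 (new)  [load 900/1300]
  800 → van 2 (new)  [load 800/1300]
  800 → van 3 (new)  [load 800/1300]
  800 → van 4 (new)  [load 800/1300]
  400 → van 1  [load 1300/1300]
  300 → van 2  [load 1100/1300]
  300 → van 3  [load 1100/1300]
  200 → van 2  [load 1300/1300]
  200 → van 3  [load 1300/1300]
  100 → van 4  [load 900/1300]
4 vans opened.

4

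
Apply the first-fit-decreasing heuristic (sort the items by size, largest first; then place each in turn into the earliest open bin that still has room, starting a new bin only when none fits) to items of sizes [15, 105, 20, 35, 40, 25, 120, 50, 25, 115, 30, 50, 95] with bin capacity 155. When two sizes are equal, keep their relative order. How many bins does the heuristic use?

Sorted descending: 120, 115, 105, 95, 50, 50, 40, 35, 30, 25, 25, 20, 15.
  120 → bin 1 (new)  [load 120/155]
  115 → bin 2 (new)  [load 115/155]
  105 → bin 3 (new)  [load 105/155]
  95 → bin 4 (new)  [load 95/155]
  50 → bin 3  [load 155/155]
  50 → bin 4  [load 145/155]
  40 → bin 2  [load 155/155]
  35 → bin 1  [load 155/155]
  30 → bin 5 (new)  [load 30/155]
  25 → bin 5  [load 55/155]
  25 → bin 5  [load 80/155]
  20 → bin 5  [load 100/155]
  15 → bin 5  [load 115/155]
5 bins opened.

5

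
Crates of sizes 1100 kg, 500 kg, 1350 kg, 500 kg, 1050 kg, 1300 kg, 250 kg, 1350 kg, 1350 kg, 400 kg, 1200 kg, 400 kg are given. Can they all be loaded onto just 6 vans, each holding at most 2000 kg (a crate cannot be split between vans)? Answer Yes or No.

Total = 10750 kg; ⌈10750/2000⌉ = 6.
7 crates each exceed half the capacity and cannot share a van, forcing at least 7 vans.
At least 7 vans are required, but only 6 are allowed.

No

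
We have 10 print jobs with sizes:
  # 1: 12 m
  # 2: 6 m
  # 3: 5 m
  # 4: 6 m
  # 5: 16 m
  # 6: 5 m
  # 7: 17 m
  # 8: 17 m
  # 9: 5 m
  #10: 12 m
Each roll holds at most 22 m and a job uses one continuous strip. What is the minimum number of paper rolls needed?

Total = 17 + 17 + 16 + 12 + 12 + 6 + 6 + 5 + 5 + 5 = 101 m.
Lower bound: ⌈101/22⌉ = 5 paper rolls.
A packing using 5 paper rolls:
  roll 1: 17 + 5 = 22
  roll 2: 17 + 5 = 22
  roll 3: 16 + 6 = 22
  roll 4: 12 + 6 = 18
  roll 5: 12 + 5 = 17
This matches the lower bound, so 5 is optimal.

5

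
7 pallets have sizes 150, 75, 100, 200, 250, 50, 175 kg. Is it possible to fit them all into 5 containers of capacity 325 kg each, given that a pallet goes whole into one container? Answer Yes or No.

A valid assignment using 4 containers:
  container 1: 250 + 75 = 325
  container 2: 200 + 100 = 300
  container 3: 175 + 150 = 325
  container 4: 50 = 50
That uses only 4 ≤ 5, so 5 containers are enough.

Yes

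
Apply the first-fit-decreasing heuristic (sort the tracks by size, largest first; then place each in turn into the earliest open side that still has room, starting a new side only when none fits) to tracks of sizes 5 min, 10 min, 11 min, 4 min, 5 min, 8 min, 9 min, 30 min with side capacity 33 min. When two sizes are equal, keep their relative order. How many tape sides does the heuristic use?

Sorted descending: 30, 11, 10, 9, 8, 5, 5, 4.
  30 → side 1 (new)  [load 30/33]
  11 → side 2 (new)  [load 11/33]
  10 → side 2  [load 21/33]
  9 → side 2  [load 30/33]
  8 → side 3 (new)  [load 8/33]
  5 → side 3  [load 13/33]
  5 → side 3  [load 18/33]
  4 → side 3  [load 22/33]
3 tape sides opened.

3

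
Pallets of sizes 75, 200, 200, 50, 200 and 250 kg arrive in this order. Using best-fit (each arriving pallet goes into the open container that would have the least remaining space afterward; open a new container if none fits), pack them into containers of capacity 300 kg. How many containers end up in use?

  75 → container 1 (new)  [load 75/300]
  200 → container 1  [load 275/300]
  200 → container 2 (new)  [load 200/300]
  50 → container 2  [load 250/300]
  200 → container 3 (new)  [load 200/300]
  250 → container 4 (new)  [load 250/300]
4 containers opened.

4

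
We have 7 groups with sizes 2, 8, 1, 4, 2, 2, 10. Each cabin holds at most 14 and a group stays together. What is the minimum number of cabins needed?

3

Total = 10 + 8 + 4 + 2 + 2 + 2 + 1 = 29.
Lower bound: ⌈29/14⌉ = 3 cabins.
A packing using 3 cabins:
  cabin 1: 10 + 4 = 14
  cabin 2: 8 + 2 + 2 + 2 = 14
  cabin 3: 1 = 1
This matches the lower bound, so 3 is optimal.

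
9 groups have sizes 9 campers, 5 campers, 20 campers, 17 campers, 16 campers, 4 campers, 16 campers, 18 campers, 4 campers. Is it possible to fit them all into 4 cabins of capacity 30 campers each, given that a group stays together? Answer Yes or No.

No

Total = 109 campers; ⌈109/30⌉ = 4.
5 groups each exceed half the capacity and cannot share a cabin, forcing at least 5 cabins.
At least 5 cabins are required, but only 4 are allowed.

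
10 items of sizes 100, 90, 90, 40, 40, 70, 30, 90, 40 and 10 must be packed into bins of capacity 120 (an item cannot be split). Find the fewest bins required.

Total = 100 + 90 + 90 + 90 + 70 + 40 + 40 + 40 + 30 + 10 = 600.
Lower bound: ⌈600/120⌉ = 5 bins.
A packing using 6 bins:
  bin 1: 100 + 10 = 110
  bin 2: 90 + 30 = 120
  bin 3: 90 = 90
  bin 4: 90 = 90
  bin 5: 70 + 40 = 110
  bin 6: 40 + 40 = 80
No arrangement into 5 bins stays within capacity, so 6 is optimal.

6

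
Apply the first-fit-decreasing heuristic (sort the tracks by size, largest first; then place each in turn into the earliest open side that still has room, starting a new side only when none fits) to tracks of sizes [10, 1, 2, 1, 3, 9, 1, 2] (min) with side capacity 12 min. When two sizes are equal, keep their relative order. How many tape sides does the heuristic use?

Sorted descending: 10, 9, 3, 2, 2, 1, 1, 1.
  10 → side 1 (new)  [load 10/12]
  9 → side 2 (new)  [load 9/12]
  3 → side 2  [load 12/12]
  2 → side 1  [load 12/12]
  2 → side 3 (new)  [load 2/12]
  1 → side 3  [load 3/12]
  1 → side 3  [load 4/12]
  1 → side 3  [load 5/12]
3 tape sides opened.

3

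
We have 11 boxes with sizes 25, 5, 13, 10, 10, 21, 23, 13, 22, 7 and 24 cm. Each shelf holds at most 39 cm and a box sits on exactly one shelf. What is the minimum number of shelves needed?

5

Total = 25 + 24 + 23 + 22 + 21 + 13 + 13 + 10 + 10 + 7 + 5 = 173 cm.
Lower bound: ⌈173/39⌉ = 5 shelves.
A packing using 5 shelves:
  shelf 1: 25 + 13 = 38
  shelf 2: 24 + 13 = 37
  shelf 3: 23 + 10 + 5 = 38
  shelf 4: 22 + 10 + 7 = 39
  shelf 5: 21 = 21
This matches the lower bound, so 5 is optimal.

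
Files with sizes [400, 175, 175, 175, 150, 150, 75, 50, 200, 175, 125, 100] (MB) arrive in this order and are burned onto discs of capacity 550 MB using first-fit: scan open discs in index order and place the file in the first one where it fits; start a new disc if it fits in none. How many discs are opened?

  400 → disc 1 (new)  [load 400/550]
  175 → disc 2 (new)  [load 175/550]
  175 → disc 2  [load 350/550]
  175 → disc 2  [load 525/550]
  150 → disc 1  [load 550/550]
  150 → disc 3 (new)  [load 150/550]
  75 → disc 3  [load 225/550]
  50 → disc 3  [load 275/550]
  200 → disc 3  [load 475/550]
  175 → disc 4 (new)  [load 175/550]
  125 → disc 4  [load 300/550]
  100 → disc 4  [load 400/550]
4 discs opened.

4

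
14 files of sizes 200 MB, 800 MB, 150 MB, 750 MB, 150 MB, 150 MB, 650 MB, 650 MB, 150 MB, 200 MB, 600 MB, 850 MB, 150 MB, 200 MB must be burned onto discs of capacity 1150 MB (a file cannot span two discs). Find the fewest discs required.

Total = 850 + 800 + 750 + 650 + 650 + 600 + 200 + 200 + 200 + 150 + 150 + 150 + 150 + 150 = 5650 MB.
Lower bound: ⌈5650/1150⌉ = 5 discs.
Also, 6 files each exceed 575 MB, and no two of those can share a disc, so at least 6 discs are needed.
A packing using 6 discs:
  disc 1: 850 + 200 = 1050
  disc 2: 800 + 200 + 150 = 1150
  disc 3: 750 + 200 + 150 = 1100
  disc 4: 650 + 150 + 150 + 150 = 1100
  disc 5: 650 = 650
  disc 6: 600 = 600
This matches the lower bound, so 6 is optimal.

6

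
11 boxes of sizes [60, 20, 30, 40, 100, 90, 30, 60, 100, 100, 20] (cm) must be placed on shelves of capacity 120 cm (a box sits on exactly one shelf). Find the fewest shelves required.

Total = 100 + 100 + 100 + 90 + 60 + 60 + 40 + 30 + 30 + 20 + 20 = 650 cm.
Lower bound: ⌈650/120⌉ = 6 shelves.
A packing using 6 shelves:
  shelf 1: 100 + 20 = 120
  shelf 2: 100 + 20 = 120
  shelf 3: 100 = 100
  shelf 4: 90 + 30 = 120
  shelf 5: 60 + 60 = 120
  shelf 6: 40 + 30 = 70
This matches the lower bound, so 6 is optimal.

6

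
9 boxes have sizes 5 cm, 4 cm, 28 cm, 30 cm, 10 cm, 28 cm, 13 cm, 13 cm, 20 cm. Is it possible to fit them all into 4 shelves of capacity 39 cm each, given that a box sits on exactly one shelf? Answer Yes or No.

Total = 151 cm; ⌈151/39⌉ = 4.
The bound of 4 does not rule out 4, but exhaustive search shows no assignment into 4 shelves of capacity 39 cm exists — the minimum is 5.

No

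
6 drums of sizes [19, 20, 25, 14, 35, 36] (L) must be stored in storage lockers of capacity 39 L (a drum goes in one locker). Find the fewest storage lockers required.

4

Total = 36 + 35 + 25 + 20 + 19 + 14 = 149 L.
Lower bound: ⌈149/39⌉ = 4 storage lockers.
A packing using 4 storage lockers:
  locker 1: 36 = 36
  locker 2: 35 = 35
  locker 3: 25 + 14 = 39
  locker 4: 20 + 19 = 39
This matches the lower bound, so 4 is optimal.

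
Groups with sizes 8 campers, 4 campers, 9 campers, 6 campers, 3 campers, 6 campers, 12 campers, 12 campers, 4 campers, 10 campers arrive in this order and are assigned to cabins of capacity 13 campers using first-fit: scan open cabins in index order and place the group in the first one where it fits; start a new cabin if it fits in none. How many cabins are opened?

  8 → cabin 1 (new)  [load 8/13]
  4 → cabin 1  [load 12/13]
  9 → cabin 2 (new)  [load 9/13]
  6 → cabin 3 (new)  [load 6/13]
  3 → cabin 2  [load 12/13]
  6 → cabin 3  [load 12/13]
  12 → cabin 4 (new)  [load 12/13]
  12 → cabin 5 (new)  [load 12/13]
  4 → cabin 6 (new)  [load 4/13]
  10 → cabin 7 (new)  [load 10/13]
7 cabins opened.

7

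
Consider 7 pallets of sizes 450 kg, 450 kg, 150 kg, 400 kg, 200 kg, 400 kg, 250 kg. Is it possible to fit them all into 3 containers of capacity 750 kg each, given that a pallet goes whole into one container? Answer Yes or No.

Total = 2300 kg; ⌈2300/750⌉ = 4.
At least 4 containers are required, but only 3 are allowed.

No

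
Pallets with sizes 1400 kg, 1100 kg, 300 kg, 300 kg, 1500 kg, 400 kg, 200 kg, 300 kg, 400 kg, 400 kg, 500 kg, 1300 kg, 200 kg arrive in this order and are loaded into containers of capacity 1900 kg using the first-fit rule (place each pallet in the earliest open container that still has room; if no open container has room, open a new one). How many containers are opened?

  1400 → container 1 (new)  [load 1400/1900]
  1100 → container 2 (new)  [load 1100/1900]
  300 → container 1  [load 1700/1900]
  300 → container 2  [load 1400/1900]
  1500 → container 3 (new)  [load 1500/1900]
  400 → container 2  [load 1800/1900]
  200 → container 1  [load 1900/1900]
  300 → container 3  [load 1800/1900]
  400 → container 4 (new)  [load 400/1900]
  400 → container 4  [load 800/1900]
  500 → container 4  [load 1300/1900]
  1300 → container 5 (new)  [load 1300/1900]
  200 → container 4  [load 1500/1900]
5 containers opened.

5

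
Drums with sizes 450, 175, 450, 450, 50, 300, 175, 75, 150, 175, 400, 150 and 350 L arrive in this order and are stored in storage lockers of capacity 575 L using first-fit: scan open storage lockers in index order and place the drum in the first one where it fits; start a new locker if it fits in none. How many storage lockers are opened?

7

  450 → locker 1 (new)  [load 450/575]
  175 → locker 2 (new)  [load 175/575]
  450 → locker 3 (new)  [load 450/575]
  450 → locker 4 (new)  [load 450/575]
  50 → locker 1  [load 500/575]
  300 → locker 2  [load 475/575]
  175 → locker 5 (new)  [load 175/575]
  75 → locker 1  [load 575/575]
  150 → locker 5  [load 325/575]
  175 → locker 5  [load 500/575]
  400 → locker 6 (new)  [load 400/575]
  150 → locker 6  [load 550/575]
  350 → locker 7 (new)  [load 350/575]
7 storage lockers opened.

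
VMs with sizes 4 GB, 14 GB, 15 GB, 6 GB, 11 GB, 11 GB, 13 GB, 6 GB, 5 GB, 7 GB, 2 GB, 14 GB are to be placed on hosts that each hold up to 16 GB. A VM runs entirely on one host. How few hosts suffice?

8

Total = 15 + 14 + 14 + 13 + 11 + 11 + 7 + 6 + 6 + 5 + 4 + 2 = 108 GB.
Lower bound: ⌈108/16⌉ = 7 hosts.
A packing using 8 hosts:
  host 1: 15 = 15
  host 2: 14 + 2 = 16
  host 3: 14 = 14
  host 4: 13 = 13
  host 5: 11 + 5 = 16
  host 6: 11 + 4 = 15
  host 7: 7 + 6 = 13
  host 8: 6 = 6
No arrangement into 7 hosts stays within capacity, so 8 is optimal.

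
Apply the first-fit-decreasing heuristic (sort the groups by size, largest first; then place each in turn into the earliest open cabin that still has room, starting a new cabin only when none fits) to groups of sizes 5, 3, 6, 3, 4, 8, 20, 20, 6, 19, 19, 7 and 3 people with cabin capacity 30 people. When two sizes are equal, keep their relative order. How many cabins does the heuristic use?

Sorted descending: 20, 20, 19, 19, 8, 7, 6, 6, 5, 4, 3, 3, 3.
  20 → cabin 1 (new)  [load 20/30]
  20 → cabin 2 (new)  [load 20/30]
  19 → cabin 3 (new)  [load 19/30]
  19 → cabin 4 (new)  [load 19/30]
  8 → cabin 1  [load 28/30]
  7 → cabin 2  [load 27/30]
  6 → cabin 3  [load 25/30]
  6 → cabin 4  [load 25/30]
  5 → cabin 3  [load 30/30]
  4 → cabin 4  [load 29/30]
  3 → cabin 2  [load 30/30]
  3 → cabin 5 (new)  [load 3/30]
  3 → cabin 5  [load 6/30]
5 cabins opened.

5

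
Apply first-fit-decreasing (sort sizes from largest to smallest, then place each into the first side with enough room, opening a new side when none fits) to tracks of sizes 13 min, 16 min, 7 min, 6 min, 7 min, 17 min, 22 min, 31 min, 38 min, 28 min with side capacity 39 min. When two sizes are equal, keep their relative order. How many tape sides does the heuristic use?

5

Sorted descending: 38, 31, 28, 22, 17, 16, 13, 7, 7, 6.
  38 → side 1 (new)  [load 38/39]
  31 → side 2 (new)  [load 31/39]
  28 → side 3 (new)  [load 28/39]
  22 → side 4 (new)  [load 22/39]
  17 → side 4  [load 39/39]
  16 → side 5 (new)  [load 16/39]
  13 → side 5  [load 29/39]
  7 → side 2  [load 38/39]
  7 → side 3  [load 35/39]
  6 → side 5  [load 35/39]
5 tape sides opened.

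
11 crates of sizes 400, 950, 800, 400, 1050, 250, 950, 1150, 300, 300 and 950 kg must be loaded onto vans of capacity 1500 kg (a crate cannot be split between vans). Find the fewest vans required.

6

Total = 1150 + 1050 + 950 + 950 + 950 + 800 + 400 + 400 + 300 + 300 + 250 = 7500 kg.
Lower bound: ⌈7500/1500⌉ = 5 vans.
Also, 6 crates each exceed 750 kg, and no two of those can share a van, so at least 6 vans are needed.
A packing using 6 vans:
  van 1: 1150 + 300 = 1450
  van 2: 1050 + 400 = 1450
  van 3: 950 + 400 = 1350
  van 4: 950 + 300 + 250 = 1500
  van 5: 950 = 950
  van 6: 800 = 800
This matches the lower bound, so 6 is optimal.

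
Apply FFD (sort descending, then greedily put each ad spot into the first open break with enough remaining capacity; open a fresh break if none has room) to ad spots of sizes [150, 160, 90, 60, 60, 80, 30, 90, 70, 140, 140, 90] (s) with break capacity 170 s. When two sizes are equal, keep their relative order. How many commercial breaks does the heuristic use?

Sorted descending: 160, 150, 140, 140, 90, 90, 90, 80, 70, 60, 60, 30.
  160 → break 1 (new)  [load 160/170]
  150 → break 2 (new)  [load 150/170]
  140 → break 3 (new)  [load 140/170]
  140 → break 4 (new)  [load 140/170]
  90 → break 5 (new)  [load 90/170]
  90 → break 6 (new)  [load 90/170]
  90 → break 7 (new)  [load 90/170]
  80 → break 5  [load 170/170]
  70 → break 6  [load 160/170]
  60 → break 7  [load 150/170]
  60 → break 8 (new)  [load 60/170]
  30 → break 3  [load 170/170]
8 commercial breaks opened.

8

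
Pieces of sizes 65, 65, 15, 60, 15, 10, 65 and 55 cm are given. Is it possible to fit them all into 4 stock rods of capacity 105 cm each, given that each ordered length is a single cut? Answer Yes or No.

Total = 350 cm; ⌈350/105⌉ = 4.
5 pieces each exceed half the capacity and cannot share a stock rod, forcing at least 5 stock rods.
At least 5 stock rods are required, but only 4 are allowed.

No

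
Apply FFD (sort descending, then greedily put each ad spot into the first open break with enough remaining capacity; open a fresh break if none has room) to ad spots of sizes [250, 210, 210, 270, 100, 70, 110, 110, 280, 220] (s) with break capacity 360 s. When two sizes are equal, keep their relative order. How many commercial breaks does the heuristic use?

Sorted descending: 280, 270, 250, 220, 210, 210, 110, 110, 100, 70.
  280 → break 1 (new)  [load 280/360]
  270 → break 2 (new)  [load 270/360]
  250 → break 3 (new)  [load 250/360]
  220 → break 4 (new)  [load 220/360]
  210 → break 5 (new)  [load 210/360]
  210 → break 6 (new)  [load 210/360]
  110 → break 3  [load 360/360]
  110 → break 4  [load 330/360]
  100 → break 5  [load 310/360]
  70 → break 1  [load 350/360]
6 commercial breaks opened.

6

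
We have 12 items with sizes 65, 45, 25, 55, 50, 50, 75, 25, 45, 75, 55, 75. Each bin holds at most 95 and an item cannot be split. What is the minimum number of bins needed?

8

Total = 75 + 75 + 75 + 65 + 55 + 55 + 50 + 50 + 45 + 45 + 25 + 25 = 640.
Lower bound: ⌈640/95⌉ = 7 bins.
Also, 8 items each exceed 95/2, and no two of those can share a bin, so at least 8 bins are needed.
A packing using 8 bins:
  bin 1: 75 = 75
  bin 2: 75 = 75
  bin 3: 75 = 75
  bin 4: 65 + 25 = 90
  bin 5: 55 + 25 = 80
  bin 6: 55 = 55
  bin 7: 50 + 45 = 95
  bin 8: 50 + 45 = 95
This matches the lower bound, so 8 is optimal.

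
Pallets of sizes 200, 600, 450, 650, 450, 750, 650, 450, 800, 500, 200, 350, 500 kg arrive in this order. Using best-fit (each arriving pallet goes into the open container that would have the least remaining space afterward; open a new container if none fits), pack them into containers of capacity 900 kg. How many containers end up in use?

9

  200 → container 1 (new)  [load 200/900]
  600 → container 1  [load 800/900]
  450 → container 2 (new)  [load 450/900]
  650 → container 3 (new)  [load 650/900]
  450 → container 2  [load 900/900]
  750 → container 4 (new)  [load 750/900]
  650 → container 5 (new)  [load 650/900]
  450 → container 6 (new)  [load 450/900]
  800 → container 7 (new)  [load 800/900]
  500 → container 8 (new)  [load 500/900]
  200 → container 3  [load 850/900]
  350 → container 8  [load 850/900]
  500 → container 9 (new)  [load 500/900]
9 containers opened.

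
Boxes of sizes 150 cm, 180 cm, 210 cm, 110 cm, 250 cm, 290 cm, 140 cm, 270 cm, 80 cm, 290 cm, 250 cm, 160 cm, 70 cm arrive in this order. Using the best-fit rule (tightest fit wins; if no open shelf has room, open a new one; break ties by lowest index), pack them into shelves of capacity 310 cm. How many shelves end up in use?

  150 → shelf 1 (new)  [load 150/310]
  180 → shelf 2 (new)  [load 180/310]
  210 → shelf 3 (new)  [load 210/310]
  110 → shelf 2  [load 290/310]
  250 → shelf 4 (new)  [load 250/310]
  290 → shelf 5 (new)  [load 290/310]
  140 → shelf 1  [load 290/310]
  270 → shelf 6 (new)  [load 270/310]
  80 → shelf 3  [load 290/310]
  290 → shelf 7 (new)  [load 290/310]
  250 → shelf 8 (new)  [load 250/310]
  160 → shelf 9 (new)  [load 160/310]
  70 → shelf 9  [load 230/310]
9 shelves opened.

9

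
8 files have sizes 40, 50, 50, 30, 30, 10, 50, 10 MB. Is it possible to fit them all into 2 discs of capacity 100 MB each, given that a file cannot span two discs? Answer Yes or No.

Total = 270 MB; ⌈270/100⌉ = 3.
At least 3 discs are required, but only 2 are allowed.

No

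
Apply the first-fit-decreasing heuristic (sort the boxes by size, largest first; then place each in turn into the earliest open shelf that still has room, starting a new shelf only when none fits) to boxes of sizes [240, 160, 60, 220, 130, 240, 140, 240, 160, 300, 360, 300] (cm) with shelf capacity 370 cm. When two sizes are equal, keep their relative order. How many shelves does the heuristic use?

Sorted descending: 360, 300, 300, 240, 240, 240, 220, 160, 160, 140, 130, 60.
  360 → shelf 1 (new)  [load 360/370]
  300 → shelf 2 (new)  [load 300/370]
  300 → shelf 3 (new)  [load 300/370]
  240 → shelf 4 (new)  [load 240/370]
  240 → shelf 5 (new)  [load 240/370]
  240 → shelf 6 (new)  [load 240/370]
  220 → shelf 7 (new)  [load 220/370]
  160 → shelf 8 (new)  [load 160/370]
  160 → shelf 8  [load 320/370]
  140 → shelf 7  [load 360/370]
  130 → shelf 4  [load 370/370]
  60 → shelf 2  [load 360/370]
8 shelves opened.

8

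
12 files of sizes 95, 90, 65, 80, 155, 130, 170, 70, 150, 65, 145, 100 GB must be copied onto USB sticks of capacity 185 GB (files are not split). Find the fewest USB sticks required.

9

Total = 170 + 155 + 150 + 145 + 130 + 100 + 95 + 90 + 80 + 70 + 65 + 65 = 1315 GB.
Lower bound: ⌈1315/185⌉ = 8 USB sticks.
A packing using 9 USB sticks:
  USB stick 1: 170 = 170
  USB stick 2: 155 = 155
  USB stick 3: 150 = 150
  USB stick 4: 145 = 145
  USB stick 5: 130 = 130
  USB stick 6: 100 + 80 = 180
  USB stick 7: 95 + 90 = 185
  USB stick 8: 70 + 65 = 135
  USB stick 9: 65 = 65
No arrangement into 8 USB sticks stays within capacity, so 9 is optimal.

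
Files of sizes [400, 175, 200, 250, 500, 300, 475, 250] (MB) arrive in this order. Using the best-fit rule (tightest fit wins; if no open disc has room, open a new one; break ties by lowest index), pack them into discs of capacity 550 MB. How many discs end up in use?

  400 → disc 1 (new)  [load 400/550]
  175 → disc 2 (new)  [load 175/550]
  200 → disc 2  [load 375/550]
  250 → disc 3 (new)  [load 250/550]
  500 → disc 4 (new)  [load 500/550]
  300 → disc 3  [load 550/550]
  475 → disc 5 (new)  [load 475/550]
  250 → disc 6 (new)  [load 250/550]
6 discs opened.

6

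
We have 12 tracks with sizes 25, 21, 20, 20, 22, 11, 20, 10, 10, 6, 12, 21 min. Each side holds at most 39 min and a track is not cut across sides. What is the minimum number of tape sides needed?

Total = 25 + 22 + 21 + 21 + 20 + 20 + 20 + 12 + 11 + 10 + 10 + 6 = 198 min.
Lower bound: ⌈198/39⌉ = 6 tape sides.
Also, 7 tracks each exceed 39/2 min, and no two of those can share a side, so at least 7 tape sides are needed.
A packing using 7 tape sides:
  side 1: 25 + 12 = 37
  side 2: 22 + 11 + 6 = 39
  side 3: 21 + 10 = 31
  side 4: 21 + 10 = 31
  side 5: 20 = 20
  side 6: 20 = 20
  side 7: 20 = 20
This matches the lower bound, so 7 is optimal.

7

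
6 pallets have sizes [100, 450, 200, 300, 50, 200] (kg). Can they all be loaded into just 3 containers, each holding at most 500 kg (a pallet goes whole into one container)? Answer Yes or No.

A valid assignment using 3 containers:
  container 1: 450 + 50 = 500
  container 2: 300 + 200 = 500
  container 3: 200 + 100 = 300
Every load is within 500 kg, so 3 containers suffice.

Yes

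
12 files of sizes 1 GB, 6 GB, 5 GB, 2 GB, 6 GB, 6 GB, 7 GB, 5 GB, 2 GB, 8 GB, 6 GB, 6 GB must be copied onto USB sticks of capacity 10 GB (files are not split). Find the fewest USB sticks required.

8

Total = 8 + 7 + 6 + 6 + 6 + 6 + 6 + 5 + 5 + 2 + 2 + 1 = 60 GB.
Lower bound: ⌈60/10⌉ = 6 USB sticks.
Also, 7 files each exceed 5 GB, and no two of those can share a USB stick, so at least 7 USB sticks are needed.
A packing using 8 USB sticks:
  USB stick 1: 8 + 2 = 10
  USB stick 2: 7 + 2 + 1 = 10
  USB stick 3: 6 = 6
  USB stick 4: 6 = 6
  USB stick 5: 6 = 6
  USB stick 6: 6 = 6
  USB stick 7: 6 = 6
  USB stick 8: 5 + 5 = 10
No arrangement into 7 USB sticks stays within capacity, so 8 is optimal.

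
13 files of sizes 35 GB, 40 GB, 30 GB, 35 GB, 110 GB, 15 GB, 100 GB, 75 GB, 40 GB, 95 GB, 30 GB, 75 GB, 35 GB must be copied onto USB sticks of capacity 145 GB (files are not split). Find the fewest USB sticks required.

5

Total = 110 + 100 + 95 + 75 + 75 + 40 + 40 + 35 + 35 + 35 + 30 + 30 + 15 = 715 GB.
Lower bound: ⌈715/145⌉ = 5 USB sticks.
A packing using 5 USB sticks:
  USB stick 1: 110 + 35 = 145
  USB stick 2: 100 + 40 = 140
  USB stick 3: 95 + 35 + 15 = 145
  USB stick 4: 75 + 40 + 30 = 145
  USB stick 5: 75 + 35 + 30 = 140
This matches the lower bound, so 5 is optimal.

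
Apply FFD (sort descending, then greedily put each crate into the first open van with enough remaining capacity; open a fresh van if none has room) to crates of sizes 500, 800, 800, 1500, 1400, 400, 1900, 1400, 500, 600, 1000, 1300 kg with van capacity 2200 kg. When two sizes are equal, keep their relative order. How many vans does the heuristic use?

6

Sorted descending: 1900, 1500, 1400, 1400, 1300, 1000, 800, 800, 600, 500, 500, 400.
  1900 → van 1 (new)  [load 1900/2200]
  1500 → van 2 (new)  [load 1500/2200]
  1400 → van 3 (new)  [load 1400/2200]
  1400 → van 4 (new)  [load 1400/2200]
  1300 → van 5 (new)  [load 1300/2200]
  1000 → van 6 (new)  [load 1000/2200]
  800 → van 3  [load 2200/2200]
  800 → van 4  [load 2200/2200]
  600 → van 2  [load 2100/2200]
  500 → van 5  [load 1800/2200]
  500 → van 6  [load 1500/2200]
  400 → van 5  [load 2200/2200]
6 vans opened.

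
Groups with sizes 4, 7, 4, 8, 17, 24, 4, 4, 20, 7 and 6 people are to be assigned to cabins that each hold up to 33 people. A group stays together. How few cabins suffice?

4

Total = 24 + 20 + 17 + 8 + 7 + 7 + 6 + 4 + 4 + 4 + 4 = 105 people.
Lower bound: ⌈105/33⌉ = 4 cabins.
A packing using 4 cabins:
  cabin 1: 24 + 8 = 32
  cabin 2: 20 + 7 + 6 = 33
  cabin 3: 17 + 7 + 4 + 4 = 32
  cabin 4: 4 + 4 = 8
This matches the lower bound, so 4 is optimal.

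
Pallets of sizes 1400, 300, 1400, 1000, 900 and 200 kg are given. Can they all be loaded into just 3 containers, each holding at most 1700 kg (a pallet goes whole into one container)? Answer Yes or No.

No

Total = 5200 kg; ⌈5200/1700⌉ = 4.
At least 4 containers are required, but only 3 are allowed.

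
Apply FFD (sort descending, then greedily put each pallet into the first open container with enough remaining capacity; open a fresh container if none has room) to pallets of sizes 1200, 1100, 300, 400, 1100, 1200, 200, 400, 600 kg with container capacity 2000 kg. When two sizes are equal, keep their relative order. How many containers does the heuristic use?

Sorted descending: 1200, 1200, 1100, 1100, 600, 400, 400, 300, 200.
  1200 → container 1 (new)  [load 1200/2000]
  1200 → container 2 (new)  [load 1200/2000]
  1100 → container 3 (new)  [load 1100/2000]
  1100 → container 4 (new)  [load 1100/2000]
  600 → container 1  [load 1800/2000]
  400 → container 2  [load 1600/2000]
  400 → container 2  [load 2000/2000]
  300 → container 3  [load 1400/2000]
  200 → container 1  [load 2000/2000]
4 containers opened.

4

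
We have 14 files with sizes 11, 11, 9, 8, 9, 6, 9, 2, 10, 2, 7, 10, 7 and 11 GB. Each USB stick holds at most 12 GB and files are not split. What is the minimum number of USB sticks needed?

Total = 11 + 11 + 11 + 10 + 10 + 9 + 9 + 9 + 8 + 7 + 7 + 6 + 2 + 2 = 112 GB.
Lower bound: ⌈112/12⌉ = 10 USB sticks.
Also, 11 files each exceed 6 GB, and no two of those can share a USB stick, so at least 11 USB sticks are needed.
A packing using 12 USB sticks:
  USB stick 1: 11 = 11
  USB stick 2: 11 = 11
  USB stick 3: 11 = 11
  USB stick 4: 10 + 2 = 12
  USB stick 5: 10 + 2 = 12
  USB stick 6: 9 = 9
  USB stick 7: 9 = 9
  USB stick 8: 9 = 9
  USB stick 9: 8 = 8
  USB stick 10: 7 = 7
  USB stick 11: 7 = 7
  USB stick 12: 6 = 6
No arrangement into 11 USB sticks stays within capacity, so 12 is optimal.

12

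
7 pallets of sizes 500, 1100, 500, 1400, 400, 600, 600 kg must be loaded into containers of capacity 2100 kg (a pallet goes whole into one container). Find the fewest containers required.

Total = 1400 + 1100 + 600 + 600 + 500 + 500 + 400 = 5100 kg.
Lower bound: ⌈5100/2100⌉ = 3 containers.
A packing using 3 containers:
  container 1: 1400 + 600 = 2000
  container 2: 1100 + 600 + 400 = 2100
  container 3: 500 + 500 = 1000
This matches the lower bound, so 3 is optimal.

3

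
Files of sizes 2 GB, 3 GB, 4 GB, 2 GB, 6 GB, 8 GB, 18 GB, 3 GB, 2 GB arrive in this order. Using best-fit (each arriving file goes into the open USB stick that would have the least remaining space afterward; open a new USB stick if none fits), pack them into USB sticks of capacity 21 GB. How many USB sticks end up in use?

3

  2 → USB stick 1 (new)  [load 2/21]
  3 → USB stick 1  [load 5/21]
  4 → USB stick 1  [load 9/21]
  2 → USB stick 1  [load 11/21]
  6 → USB stick 1  [load 17/21]
  8 → USB stick 2 (new)  [load 8/21]
  18 → USB stick 3 (new)  [load 18/21]
  3 → USB stick 3  [load 21/21]
  2 → USB stick 1  [load 19/21]
3 USB sticks opened.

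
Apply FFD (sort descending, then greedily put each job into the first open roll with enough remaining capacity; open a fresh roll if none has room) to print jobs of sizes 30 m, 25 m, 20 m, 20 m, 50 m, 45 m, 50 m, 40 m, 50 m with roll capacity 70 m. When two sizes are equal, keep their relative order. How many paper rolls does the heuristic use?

Sorted descending: 50, 50, 50, 45, 40, 30, 25, 20, 20.
  50 → roll 1 (new)  [load 50/70]
  50 → roll 2 (new)  [load 50/70]
  50 → roll 3 (new)  [load 50/70]
  45 → roll 4 (new)  [load 45/70]
  40 → roll 5 (new)  [load 40/70]
  30 → roll 5  [load 70/70]
  25 → roll 4  [load 70/70]
  20 → roll 1  [load 70/70]
  20 → roll 2  [load 70/70]
5 paper rolls opened.

5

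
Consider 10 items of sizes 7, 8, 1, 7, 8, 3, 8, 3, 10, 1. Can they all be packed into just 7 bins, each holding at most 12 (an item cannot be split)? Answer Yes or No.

A valid assignment using 6 bins:
  bin 1: 10 + 1 + 1 = 12
  bin 2: 8 + 3 = 11
  bin 3: 8 + 3 = 11
  bin 4: 8 = 8
  bin 5: 7 = 7
  bin 6: 7 = 7
That uses only 6 ≤ 7, so 7 bins are enough.

Yes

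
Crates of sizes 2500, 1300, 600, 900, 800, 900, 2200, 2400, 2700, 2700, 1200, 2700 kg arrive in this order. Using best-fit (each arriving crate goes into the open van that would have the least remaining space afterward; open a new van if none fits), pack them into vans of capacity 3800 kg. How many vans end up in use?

  2500 → van 1 (new)  [load 2500/3800]
  1300 → van 1  [load 3800/3800]
  600 → van 2 (new)  [load 600/3800]
  900 → van 2  [load 1500/3800]
  800 → van 2  [load 2300/3800]
  900 → van 2  [load 3200/3800]
  2200 → van 3 (new)  [load 2200/3800]
  2400 → van 4 (new)  [load 2400/3800]
  2700 → van 5 (new)  [load 2700/3800]
  2700 → van 6 (new)  [load 2700/3800]
  1200 → van 4  [load 3600/3800]
  2700 → van 7 (new)  [load 2700/3800]
7 vans opened.

7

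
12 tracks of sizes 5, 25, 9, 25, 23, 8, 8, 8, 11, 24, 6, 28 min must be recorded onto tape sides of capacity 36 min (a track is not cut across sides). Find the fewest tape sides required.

Total = 28 + 25 + 25 + 24 + 23 + 11 + 9 + 8 + 8 + 8 + 6 + 5 = 180 min.
Lower bound: ⌈180/36⌉ = 5 tape sides.
A packing using 6 tape sides:
  side 1: 28 + 8 = 36
  side 2: 25 + 11 = 36
  side 3: 25 + 9 = 34
  side 4: 24 + 8 = 32
  side 5: 23 + 8 + 5 = 36
  side 6: 6 = 6
No arrangement into 5 tape sides stays within capacity, so 6 is optimal.

6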